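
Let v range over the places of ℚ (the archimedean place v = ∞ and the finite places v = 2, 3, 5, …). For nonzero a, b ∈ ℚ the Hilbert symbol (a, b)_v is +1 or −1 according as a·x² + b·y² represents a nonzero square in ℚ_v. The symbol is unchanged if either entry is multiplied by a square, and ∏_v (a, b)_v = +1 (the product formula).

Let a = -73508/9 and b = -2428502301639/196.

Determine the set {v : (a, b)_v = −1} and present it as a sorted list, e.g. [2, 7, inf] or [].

(a, b) ≡ (-18377, -799) mod (ℚ^×)²; places V = {2, 3, 7, 17, 23, 47, ∞}.
(a,b)_23: α=1, u≡18; β=2, v≡1 (mod 23); (18|23)=+1, (1|23)=+1; sign (−1)^0·+1^2·+1^1 = +1.
(a,b)_47: α=1, u≡9; β=3, v≡15 (mod 47); (9|47)=+1, (15|47)=-1; sign (−1)^1·+1^3·-1^1 = +1.
(a,b)_17: α=1, u≡5; β=3, v≡9 (mod 17); (5|17)=-1, (9|17)=+1; sign (−1)^0·-1^3·+1^1 = -1.
(a,b)_∞: sgn(-18377)=−, sgn(-799)=−, so -1.
(a,b)_3: α=-2, u≡1; β=2, v≡2 (mod 3); (1|3)=+1, (2|3)=-1; sign (−1)^0·+1^2·-1^-2 = +1.
(a,b)_7: α=0, u≡3; β=-2, v≡5 (mod 7); (3|7)=-1, (5|7)=-1; sign (−1)^0·-1^-2·-1^0 = +1.
(a,b)_2: α=2, β=-2; u≡7, v≡1 (mod 8); ε(u)ε(v)=1·0, αω(v)=2·0, βω(u)=-2·0; sum ≡ 0  ⇒  +1.
(-18377, -799 / ℚ) ramifies at {17, ∞}: a division algebra.

[17, inf]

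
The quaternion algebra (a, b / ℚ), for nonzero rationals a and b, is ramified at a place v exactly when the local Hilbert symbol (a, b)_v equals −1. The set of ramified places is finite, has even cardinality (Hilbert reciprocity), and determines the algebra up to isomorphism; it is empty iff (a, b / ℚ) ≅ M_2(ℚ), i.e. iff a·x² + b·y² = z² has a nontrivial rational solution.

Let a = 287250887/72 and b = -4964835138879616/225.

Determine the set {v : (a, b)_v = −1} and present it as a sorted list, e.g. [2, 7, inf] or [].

Mod squares: a ≡ 11724526, b ≡ -14674. Check v ∈ {∞, 2, 3, 5, 7, 11, 13, 17, 23, 29, 47}.
v=7: a=7^2·(≡4), b=7^2·(≡5) mod 7; (4|7)=+1, (5|7)=-1; (−1)^{2·2·3}·(+1)^2·(-1)^2 = +1.
v=5: a=5^0·(≡1), b=5^-2·(≡1) mod 5; (1|5)=+1, (1|5)=+1; (−1)^{0·-2·2}·(+1)^-2·(+1)^0 = +1.
v=11: a=11^1·(≡6), b=11^1·(≡10) mod 11; (6|11)=-1, (10|11)=-1; (−1)^{1·1·5}·(-1)^1·(-1)^1 = -1.
v=13: a=13^0·(≡2), b=13^2·(≡3) mod 13; (2|13)=-1, (3|13)=+1; (−1)^{0·2·6}·(-1)^2·(+1)^0 = +1.
v=3: a=3^-2·(≡1), b=3^-2·(≡2) mod 3; (1|3)=+1, (2|3)=-1; (−1)^{-2·-2·1}·(+1)^-2·(-1)^-2 = +1.
v=2: v_2(a)=-3, v_2(b)=7; units ≡ 7, 7 (mod 8); ε·ε+αω+βω = 1·1+-3·0+7·0 ≡ 1  ⇒  (a,b)_2 = -1.
v=29: a=29^1·(≡16), b=29^1·(≡20) mod 29; (16|29)=+1, (20|29)=+1; (−1)^{1·1·14}·(+1)^1·(+1)^1 = +1.
v=47: a=47^1·(≡35), b=47^2·(≡37) mod 47; (35|47)=-1, (37|47)=+1; (−1)^{1·2·23}·(-1)^2·(+1)^1 = +1.
v=23: a=23^1·(≡18), b=23^1·(≡9) mod 23; (18|23)=+1, (9|23)=+1; (−1)^{1·1·11}·(+1)^1·(+1)^1 = -1.
v=17: a=17^1·(≡3), b=17^2·(≡11) mod 17; (3|17)=-1, (11|17)=-1; (−1)^{1·2·8}·(-1)^2·(-1)^1 = -1.
v=∞: 11724526 > 0 and -14674 < 0  ⇒  (a,b)_∞ = +1.
(11724526, -14674 / ℚ) ramifies at {2, 11, 17, 23}: a division algebra.

[2, 11, 17, 23]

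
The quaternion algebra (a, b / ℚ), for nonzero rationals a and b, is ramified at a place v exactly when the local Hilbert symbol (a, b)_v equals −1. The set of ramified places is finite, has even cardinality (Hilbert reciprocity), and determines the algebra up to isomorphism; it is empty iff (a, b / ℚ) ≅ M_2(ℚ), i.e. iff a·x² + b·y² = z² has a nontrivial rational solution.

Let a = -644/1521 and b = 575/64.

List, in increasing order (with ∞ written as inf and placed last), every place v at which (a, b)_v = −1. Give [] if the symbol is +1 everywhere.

Mod squares: a ≡ -161, b ≡ 23. Check v ∈ {∞, 2, 3, 5, 7, 13, 23}.
v=2: v_2(a)=2, v_2(b)=-6; units ≡ 7, 7 (mod 8); ε·ε+αω+βω = 1·1+2·0+-6·0 ≡ 1  ⇒  (a,b)_2 = -1.
v=23: a=23^1·(≡6), b=23^1·(≡18) mod 23; (6|23)=+1, (18|23)=+1; (−1)^{1·1·11}·(+1)^1·(+1)^1 = -1.
v=5: a=5^0·(≡1), b=5^2·(≡2) mod 5; (1|5)=+1, (2|5)=-1; (−1)^{0·2·2}·(+1)^2·(-1)^0 = +1.
v=∞: -161 < 0 and 23 > 0  ⇒  (a,b)_∞ = +1.
v=13: a=13^-2·(≡5), b=13^0·(≡10) mod 13; (5|13)=-1, (10|13)=+1; (−1)^{-2·0·6}·(-1)^0·(+1)^-2 = +1.
v=3: a=3^-2·(≡1), b=3^0·(≡2) mod 3; (1|3)=+1, (2|3)=-1; (−1)^{-2·0·1}·(+1)^0·(-1)^-2 = +1.
v=7: a=7^1·(≡3), b=7^0·(≡1) mod 7; (3|7)=-1, (1|7)=+1; (−1)^{1·0·3}·(-1)^0·(+1)^1 = +1.
Ram(-161, 23) = {2, 23}; no ℚ_2-point on the conic.

[2, 23]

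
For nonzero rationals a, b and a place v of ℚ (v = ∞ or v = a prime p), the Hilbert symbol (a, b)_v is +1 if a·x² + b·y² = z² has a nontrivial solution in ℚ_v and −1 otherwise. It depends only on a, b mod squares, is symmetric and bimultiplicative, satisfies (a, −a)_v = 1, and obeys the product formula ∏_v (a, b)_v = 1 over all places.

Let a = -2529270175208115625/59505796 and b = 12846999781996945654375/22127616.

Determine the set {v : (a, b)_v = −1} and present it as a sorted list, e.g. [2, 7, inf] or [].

[2, 5, 13, 23, 41, 43]

Mod squares: a ≡ -273265, b ≡ 16341247. Check v ∈ {∞, 2, 3, 5, 7, 11, 13, 19, 23, 29, 31, 37, 41, 43}.
v=37: a=37^2·(≡14), b=37^0·(≡26) mod 37; (14|37)=-1, (26|37)=+1; (−1)^{2·0·18}·(-1)^0·(+1)^2 = +1.
v=∞: -273265 < 0 and 16341247 > 0  ⇒  (a,b)_∞ = +1.
v=11: a=11^2·(≡6), b=11^4·(≡2) mod 11; (6|11)=-1, (2|11)=-1; (−1)^{2·4·5}·(-1)^4·(-1)^2 = +1.
v=2: v_2(a)=-2, v_2(b)=-10; units ≡ 7, 7 (mod 8); ε·ε+αω+βω = 1·1+-2·0+-10·0 ≡ 1  ⇒  (a,b)_2 = -1.
v=13: a=13^2·(≡5), b=13^3·(≡4) mod 13; (5|13)=-1, (4|13)=+1; (−1)^{2·3·6}·(-1)^3·(+1)^2 = -1.
v=5: a=5^5·(≡3), b=5^4·(≡2) mod 5; (3|5)=-1, (2|5)=-1; (−1)^{5·4·2}·(-1)^4·(-1)^5 = -1.
v=7: a=7^-2·(≡4), b=7^-4·(≡5) mod 7; (4|7)=+1, (5|7)=-1; (−1)^{-2·-4·3}·(+1)^-4·(-1)^-2 = +1.
v=41: a=41^1·(≡2), b=41^1·(≡27) mod 41; (2|41)=+1, (27|41)=-1; (−1)^{1·1·20}·(+1)^1·(-1)^1 = -1.
v=29: a=29^-2·(≡19), b=29^0·(≡3) mod 29; (19|29)=-1, (3|29)=-1; (−1)^{-2·0·14}·(-1)^0·(-1)^-2 = +1.
v=23: a=23^2·(≡7), b=23^3·(≡22) mod 23; (7|23)=-1, (22|23)=-1; (−1)^{2·3·11}·(-1)^3·(-1)^2 = -1.
v=43: a=43^1·(≡6), b=43^1·(≡35) mod 43; (6|43)=+1, (35|43)=+1; (−1)^{1·1·21}·(+1)^1·(+1)^1 = -1.
v=19: a=19^-2·(≡12), b=19^0·(≡8) mod 19; (12|19)=-1, (8|19)=-1; (−1)^{-2·0·9}·(-1)^0·(-1)^-2 = +1.
v=31: a=31^1·(≡25), b=31^3·(≡6) mod 31; (25|31)=+1, (6|31)=-1; (−1)^{1·3·15}·(+1)^3·(-1)^1 = +1.
v=3: a=3^0·(≡2), b=3^-2·(≡1) mod 3; (2|3)=-1, (1|3)=+1; (−1)^{0·-2·1}·(-1)^-2·(+1)^0 = +1.
|Ram(-273265, 16341247)| = 6, even; anisotropic at {2, 5, 13, 23, 41, 43}.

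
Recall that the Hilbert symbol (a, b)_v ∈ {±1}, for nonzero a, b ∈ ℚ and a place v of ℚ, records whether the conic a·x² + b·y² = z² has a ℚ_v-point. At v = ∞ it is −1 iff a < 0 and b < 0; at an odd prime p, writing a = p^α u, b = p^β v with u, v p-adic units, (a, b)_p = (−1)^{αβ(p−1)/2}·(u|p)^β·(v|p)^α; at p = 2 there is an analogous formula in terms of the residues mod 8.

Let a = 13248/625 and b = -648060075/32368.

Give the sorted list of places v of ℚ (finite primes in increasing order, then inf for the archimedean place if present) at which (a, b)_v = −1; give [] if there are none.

[2, 3]

(a, b) ≡ (23, -119301) mod (ℚ^×)²; places V = {2, 3, 5, 7, 13, 17, 19, 23, ∞}.
(a,b)_3: α=2, u≡2; β=3, v≡1 (mod 3); (2|3)=-1, (1|3)=+1; sign (−1)^0·-1^3·+1^2 = -1.
(a,b)_17: α=0, u≡3; β=-2, v≡7 (mod 17); (3|17)=-1, (7|17)=-1; sign (−1)^0·-1^-2·-1^0 = +1.
(a,b)_13: α=0, u≡1; β=3, v≡9 (mod 13); (1|13)=+1, (9|13)=+1; sign (−1)^0·+1^3·+1^0 = +1.
(a,b)_∞: sgn(23)=+, sgn(-119301)=−, so +1.
(a,b)_19: α=0, u≡7; β=1, v≡3 (mod 19); (7|19)=+1, (3|19)=-1; sign (−1)^0·+1^1·-1^0 = +1.
(a,b)_5: α=-4, u≡3; β=2, v≡4 (mod 5); (3|5)=-1, (4|5)=+1; sign (−1)^0·-1^2·+1^-4 = +1.
(a,b)_2: α=6, β=-4; u≡7, v≡3 (mod 8); ε(u)ε(v)=1·1, αω(v)=6·1, βω(u)=-4·0; sum ≡ 1  ⇒  -1.
(a,b)_23: α=1, u≡6; β=1, v≡22 (mod 23); (6|23)=+1, (22|23)=-1; sign (−1)^1·+1^1·-1^1 = +1.
(a,b)_7: α=0, u≡2; β=-1, v≡4 (mod 7); (2|7)=+1, (4|7)=+1; sign (−1)^0·+1^-1·+1^0 = +1.
(23, -119301 / ℚ) ramifies at {2, 3}: a division algebra.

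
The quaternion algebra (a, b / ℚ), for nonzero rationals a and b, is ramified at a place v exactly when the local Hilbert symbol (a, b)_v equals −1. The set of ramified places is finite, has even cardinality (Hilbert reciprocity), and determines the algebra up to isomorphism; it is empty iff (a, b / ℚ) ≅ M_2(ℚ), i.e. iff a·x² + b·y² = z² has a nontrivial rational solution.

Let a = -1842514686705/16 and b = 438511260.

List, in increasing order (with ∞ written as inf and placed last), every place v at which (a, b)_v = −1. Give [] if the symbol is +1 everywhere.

[2, 5, 7, 11]

(a, b) ≡ (-21945, 3135) mod (ℚ^×)²; places V = {2, 3, 5, 7, 11, 17, 19, ∞}.
(a,b)_5: α=1, u≡4; β=1, v≡2 (mod 5); (4|5)=+1, (2|5)=-1; sign (−1)^0·+1^1·-1^1 = -1.
(a,b)_17: α=2, u≡1; β=2, v≡5 (mod 17); (1|17)=+1, (5|17)=-1; sign (−1)^0·+1^2·-1^2 = +1.
(a,b)_7: α=5, u≡2; β=0, v≡5 (mod 7); (2|7)=+1, (5|7)=-1; sign (−1)^0·+1^0·-1^5 = -1.
(a,b)_19: α=1, u≡11; β=1, v≡12 (mod 19); (11|19)=+1, (12|19)=-1; sign (−1)^1·+1^1·-1^1 = +1.
(a,b)_∞: sgn(-21945)=−, sgn(3135)=+, so +1.
(a,b)_11: α=3, u≡6; β=3, v≡10 (mod 11); (6|11)=-1, (10|11)=-1; sign (−1)^1·-1^3·-1^3 = -1.
(a,b)_3: α=1, u≡2; β=1, v≡1 (mod 3); (2|3)=-1, (1|3)=+1; sign (−1)^1·-1^1·+1^1 = +1.
(a,b)_2: α=-4, β=2; u≡7, v≡7 (mod 8); ε(u)ε(v)=1·1, αω(v)=-4·0, βω(u)=2·0; sum ≡ 1  ⇒  -1.
|Ram(-21945, 3135)| = 4, even; anisotropic at {2, 5, 7, 11}.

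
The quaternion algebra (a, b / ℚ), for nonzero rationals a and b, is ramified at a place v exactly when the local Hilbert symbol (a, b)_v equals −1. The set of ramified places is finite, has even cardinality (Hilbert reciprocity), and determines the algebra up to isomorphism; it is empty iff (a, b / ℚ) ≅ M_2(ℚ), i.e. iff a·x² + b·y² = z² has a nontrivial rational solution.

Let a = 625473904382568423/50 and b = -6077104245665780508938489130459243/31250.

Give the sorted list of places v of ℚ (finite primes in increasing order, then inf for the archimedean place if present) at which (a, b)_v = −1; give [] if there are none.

[2, 7, 19, 23]

(a, b) ≡ (79534, -966) mod (ℚ^×)²; places V = {2, 3, 5, 7, 13, 17, 19, 23, ∞}.
(a,b)_5: α=-2, u≡4; β=-6, v≡1 (mod 5); (4|5)=+1, (1|5)=+1; sign (−1)^0·+1^-6·+1^-2 = +1.
(a,b)_13: α=1, u≡8; β=2, v≡1 (mod 13); (8|13)=-1, (1|13)=+1; sign (−1)^0·-1^2·+1^1 = +1.
(a,b)_2: α=-1, β=-1; u≡7, v≡5 (mod 8); ε(u)ε(v)=1·0, αω(v)=-1·1, βω(u)=-1·0; sum ≡ 1  ⇒  -1.
(a,b)_∞: sgn(79534)=+, sgn(-966)=−, so +1.
(a,b)_23: α=5, u≡1; β=7, v≡18 (mod 23); (1|23)=+1, (18|23)=+1; sign (−1)^1·+1^7·+1^5 = -1.
(a,b)_7: α=5, u≡1; β=11, v≡4 (mod 7); (1|7)=+1, (4|7)=+1; sign (−1)^1·+1^11·+1^5 = -1.
(a,b)_17: α=2, u≡1; β=4, v≡12 (mod 17); (1|17)=+1, (12|17)=-1; sign (−1)^0·+1^4·-1^2 = +1.
(a,b)_19: α=1, u≡11; β=2, v≡13 (mod 19); (11|19)=+1, (13|19)=-1; sign (−1)^0·+1^2·-1^1 = -1.
(a,b)_3: α=4, u≡1; β=11, v≡2 (mod 3); (1|3)=+1, (2|3)=-1; sign (−1)^0·+1^11·-1^4 = +1.
Ram(79534, -966) = {2, 7, 19, 23}; no ℚ_2-point on the conic.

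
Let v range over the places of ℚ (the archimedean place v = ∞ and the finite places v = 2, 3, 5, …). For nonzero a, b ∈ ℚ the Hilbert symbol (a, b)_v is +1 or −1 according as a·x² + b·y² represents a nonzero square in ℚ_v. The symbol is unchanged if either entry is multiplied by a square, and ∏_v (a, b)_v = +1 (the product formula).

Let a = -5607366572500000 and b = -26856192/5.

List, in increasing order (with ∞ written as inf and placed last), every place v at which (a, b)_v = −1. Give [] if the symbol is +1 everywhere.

[3, 7, 11, inf]

(a, b) ≡ (-13090, -15) mod (ℚ^×)²; places V = {2, 3, 5, 7, 11, 17, ∞}.
(a,b)_5: α=7, u≡2; β=-1, v≡3 (mod 5); (2|5)=-1, (3|5)=-1; sign (−1)^0·-1^-1·-1^7 = +1.
(a,b)_17: α=3, u≡11; β=2, v≡9 (mod 17); (11|17)=-1, (9|17)=+1; sign (−1)^0·-1^2·+1^3 = +1.
(a,b)_2: α=5, β=8; u≡7, v≡1 (mod 8); ε(u)ε(v)=1·0, αω(v)=5·0, βω(u)=8·0; sum ≡ 0  ⇒  +1.
(a,b)_3: α=0, u≡2; β=1, v≡1 (mod 3); (2|3)=-1, (1|3)=+1; sign (−1)^0·-1^1·+1^0 = -1.
(a,b)_11: α=3, u≡9; β=2, v≡10 (mod 11); (9|11)=+1, (10|11)=-1; sign (−1)^0·+1^2·-1^3 = -1.
(a,b)_∞: sgn(-13090)=−, sgn(-15)=−, so -1.
(a,b)_7: α=3, u≡6; β=0, v≡3 (mod 7); (6|7)=-1, (3|7)=-1; sign (−1)^0·-1^0·-1^3 = -1.
|Ram(-13090, -15)| = 4, even; anisotropic at {3, 7, 11, ∞}.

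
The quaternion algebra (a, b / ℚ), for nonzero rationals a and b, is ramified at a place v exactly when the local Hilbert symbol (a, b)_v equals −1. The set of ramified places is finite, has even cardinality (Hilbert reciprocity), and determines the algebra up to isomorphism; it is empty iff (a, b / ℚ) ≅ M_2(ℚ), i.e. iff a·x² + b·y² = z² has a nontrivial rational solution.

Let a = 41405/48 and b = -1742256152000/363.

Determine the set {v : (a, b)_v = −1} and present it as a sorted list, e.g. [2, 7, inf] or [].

(a, b) ≡ (15, -1365) mod (ℚ^×)²; places V = {2, 3, 5, 7, 11, 13, 17, ∞}.
(a,b)_17: α=0, u≡8; β=2, v≡14 (mod 17); (8|17)=+1, (14|17)=-1; sign (−1)^0·+1^2·-1^0 = +1.
(a,b)_13: α=2, u≡7; β=3, v≡10 (mod 13); (7|13)=-1, (10|13)=+1; sign (−1)^0·-1^3·+1^2 = -1.
(a,b)_11: α=0, u≡3; β=-2, v≡7 (mod 11); (3|11)=+1, (7|11)=-1; sign (−1)^0·+1^-2·-1^0 = +1.
(a,b)_5: α=1, u≡2; β=3, v≡3 (mod 5); (2|5)=-1, (3|5)=-1; sign (−1)^0·-1^3·-1^1 = +1.
(a,b)_2: α=-4, β=6; u≡7, v≡3 (mod 8); ε(u)ε(v)=1·1, αω(v)=-4·1, βω(u)=6·0; sum ≡ 1  ⇒  -1.
(a,b)_3: α=-1, u≡2; β=-1, v≡1 (mod 3); (2|3)=-1, (1|3)=+1; sign (−1)^1·-1^-1·+1^-1 = +1.
(a,b)_7: α=2, u≡2; β=3, v≡2 (mod 7); (2|7)=+1, (2|7)=+1; sign (−1)^0·+1^3·+1^2 = +1.
(a,b)_∞: sgn(15)=+, sgn(-1365)=−, so +1.
(15, -1365 / ℚ) ramifies at {2, 13}: a division algebra.

[2, 13]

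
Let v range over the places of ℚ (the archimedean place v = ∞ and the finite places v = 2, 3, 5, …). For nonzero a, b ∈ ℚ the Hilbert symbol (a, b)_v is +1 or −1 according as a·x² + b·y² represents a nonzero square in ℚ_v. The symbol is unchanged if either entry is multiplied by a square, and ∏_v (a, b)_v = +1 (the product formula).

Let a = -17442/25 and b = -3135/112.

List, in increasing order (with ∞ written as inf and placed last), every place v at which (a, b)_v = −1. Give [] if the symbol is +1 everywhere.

Mod squares: a ≡ -1938, b ≡ -21945. Check v ∈ {∞, 2, 3, 5, 7, 11, 17, 19}.
v=2: v_2(a)=1, v_2(b)=-4; units ≡ 7, 7 (mod 8); ε·ε+αω+βω = 1·1+1·0+-4·0 ≡ 1  ⇒  (a,b)_2 = -1.
v=19: a=19^1·(≡18), b=19^1·(≡16) mod 19; (18|19)=-1, (16|19)=+1; (−1)^{1·1·9}·(-1)^1·(+1)^1 = +1.
v=17: a=17^1·(≡12), b=17^0·(≡1) mod 17; (12|17)=-1, (1|17)=+1; (−1)^{1·0·8}·(-1)^0·(+1)^1 = +1.
v=∞: -1938 < 0 and -21945 < 0  ⇒  (a,b)_∞ = -1.
v=11: a=11^0·(≡5), b=11^1·(≡6) mod 11; (5|11)=+1, (6|11)=-1; (−1)^{0·1·5}·(+1)^1·(-1)^0 = +1.
v=7: a=7^0·(≡4), b=7^-1·(≡4) mod 7; (4|7)=+1, (4|7)=+1; (−1)^{0·-1·3}·(+1)^-1·(+1)^0 = +1.
v=5: a=5^-2·(≡3), b=5^1·(≡4) mod 5; (3|5)=-1, (4|5)=+1; (−1)^{-2·1·2}·(-1)^1·(+1)^-2 = -1.
v=3: a=3^3·(≡2), b=3^1·(≡2) mod 3; (2|3)=-1, (2|3)=-1; (−1)^{3·1·1}·(-1)^1·(-1)^3 = -1.
Ram(-1938, -21945) = {2, 3, 5, ∞}; no ℚ_2-point on the conic.

[2, 3, 5, inf]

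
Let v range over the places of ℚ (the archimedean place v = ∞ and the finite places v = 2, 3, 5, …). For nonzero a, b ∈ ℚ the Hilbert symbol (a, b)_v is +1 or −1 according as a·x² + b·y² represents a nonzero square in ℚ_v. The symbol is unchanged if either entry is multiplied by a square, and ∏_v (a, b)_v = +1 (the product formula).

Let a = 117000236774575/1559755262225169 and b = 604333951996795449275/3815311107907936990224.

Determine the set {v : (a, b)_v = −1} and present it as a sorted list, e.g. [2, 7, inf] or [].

Mod squares: a ≡ 7, b ≡ 11. Check v ∈ {∞, 2, 3, 5, 7, 11, 17, 23, 29, 37, 41, 43}.
v=5: a=5^2·(≡2), b=5^2·(≡4) mod 5; (2|5)=-1, (4|5)=+1; (−1)^{2·2·2}·(-1)^2·(+1)^2 = +1.
v=43: a=43^-2·(≡18), b=43^-2·(≡38) mod 43; (18|43)=-1, (38|43)=+1; (−1)^{-2·-2·21}·(-1)^-2·(+1)^-2 = +1.
v=41: a=41^2·(≡14), b=41^2·(≡29) mod 41; (14|41)=-1, (29|41)=-1; (−1)^{2·2·20}·(-1)^2·(-1)^2 = +1.
v=∞: 7 > 0 and 11 > 0  ⇒  (a,b)_∞ = +1.
v=3: a=3^-8·(≡1), b=3^-8·(≡2) mod 3; (1|3)=+1, (2|3)=-1; (−1)^{-8·-8·1}·(+1)^-8·(-1)^-8 = +1.
v=37: a=37^2·(≡11), b=37^4·(≡1) mod 37; (11|37)=+1, (1|37)=+1; (−1)^{2·4·18}·(+1)^4·(+1)^2 = +1.
v=17: a=17^-2·(≡10), b=17^-4·(≡11) mod 17; (10|17)=-1, (11|17)=-1; (−1)^{-2·-4·8}·(-1)^-4·(-1)^-2 = +1.
v=7: a=7^5·(≡2), b=7^8·(≡2) mod 7; (2|7)=+1, (2|7)=+1; (−1)^{5·8·3}·(+1)^8·(+1)^5 = +1.
v=11: a=11^2·(≡7), b=11^3·(≡1) mod 11; (7|11)=-1, (1|11)=+1; (−1)^{2·3·5}·(-1)^3·(+1)^2 = -1.
v=2: v_2(a)=0, v_2(b)=-4; units ≡ 7, 3 (mod 8); ε·ε+αω+βω = 1·1+0·1+-4·0 ≡ 1  ⇒  (a,b)_2 = -1.
v=29: a=29^-2·(≡22), b=29^-2·(≡12) mod 29; (22|29)=+1, (12|29)=-1; (−1)^{-2·-2·14}·(+1)^-2·(-1)^-2 = +1.
v=23: a=23^-2·(≡19), b=23^-4·(≡21) mod 23; (19|23)=-1, (21|23)=-1; (−1)^{-2·-4·11}·(-1)^-4·(-1)^-2 = +1.
|Ram(7, 11)| = 2, even; anisotropic at {2, 11}.

[2, 11]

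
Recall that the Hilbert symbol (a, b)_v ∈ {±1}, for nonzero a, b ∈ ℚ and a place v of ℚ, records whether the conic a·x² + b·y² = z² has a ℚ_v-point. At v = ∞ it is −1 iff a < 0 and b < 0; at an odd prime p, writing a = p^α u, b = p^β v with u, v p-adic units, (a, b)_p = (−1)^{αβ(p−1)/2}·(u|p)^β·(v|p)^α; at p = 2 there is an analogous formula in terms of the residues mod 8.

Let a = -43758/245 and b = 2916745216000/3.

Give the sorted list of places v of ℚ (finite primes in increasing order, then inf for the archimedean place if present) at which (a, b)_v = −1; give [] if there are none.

Mod squares: a ≡ -24310, b ≡ 1155. Check v ∈ {∞, 2, 3, 5, 7, 11, 13, 17}.
v=17: a=17^1·(≡16), b=17^2·(≡16) mod 17; (16|17)=+1, (16|17)=+1; (−1)^{1·2·8}·(+1)^2·(+1)^1 = +1.
v=3: a=3^2·(≡2), b=3^-1·(≡1) mod 3; (2|3)=-1, (1|3)=+1; (−1)^{2·-1·1}·(-1)^-1·(+1)^2 = -1.
v=∞: -24310 < 0 and 1155 > 0  ⇒  (a,b)_∞ = +1.
v=2: v_2(a)=1, v_2(b)=20; units ≡ 5, 3 (mod 8); ε·ε+αω+βω = 0·1+1·1+20·1 ≡ 1  ⇒  (a,b)_2 = -1.
v=11: a=11^1·(≡5), b=11^1·(≡6) mod 11; (5|11)=+1, (6|11)=-1; (−1)^{1·1·5}·(+1)^1·(-1)^1 = +1.
v=13: a=13^1·(≡6), b=13^0·(≡6) mod 13; (6|13)=-1, (6|13)=-1; (−1)^{1·0·6}·(-1)^0·(-1)^1 = -1.
v=7: a=7^-2·(≡4), b=7^1·(≡1) mod 7; (4|7)=+1, (1|7)=+1; (−1)^{-2·1·3}·(+1)^1·(+1)^-2 = +1.
v=5: a=5^-1·(≡3), b=5^3·(≡1) mod 5; (3|5)=-1, (1|5)=+1; (−1)^{-1·3·2}·(-1)^3·(+1)^-1 = -1.
Ram(-24310, 1155) = {2, 3, 5, 13}; no ℚ_2-point on the conic.

[2, 3, 5, 13]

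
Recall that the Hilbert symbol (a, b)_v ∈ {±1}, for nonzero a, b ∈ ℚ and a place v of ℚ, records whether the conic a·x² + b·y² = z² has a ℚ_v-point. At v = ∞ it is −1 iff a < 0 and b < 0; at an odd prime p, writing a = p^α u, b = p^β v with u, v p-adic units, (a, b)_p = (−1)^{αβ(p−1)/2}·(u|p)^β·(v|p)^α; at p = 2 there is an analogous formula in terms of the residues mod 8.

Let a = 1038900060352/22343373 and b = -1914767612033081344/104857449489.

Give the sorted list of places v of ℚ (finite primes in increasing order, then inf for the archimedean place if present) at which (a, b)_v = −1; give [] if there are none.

[2, 13]

Mod squares: a ≡ 2431, b ≡ -154. Check v ∈ {∞, 2, 3, 7, 11, 13, 17, 19, 23}.
v=11: a=11^7·(≡9), b=11^9·(≡7) mod 11; (9|11)=+1, (7|11)=-1; (−1)^{7·9·5}·(+1)^9·(-1)^7 = +1.
v=7: a=7^2·(≡4), b=7^3·(≡5) mod 7; (4|7)=+1, (5|7)=-1; (−1)^{2·3·3}·(+1)^3·(-1)^2 = +1.
v=13: a=13^-1·(≡6), b=13^-2·(≡7) mod 13; (6|13)=-1, (7|13)=-1; (−1)^{-1·-2·6}·(-1)^-2·(-1)^-1 = -1.
v=17: a=17^1·(≡7), b=17^2·(≡2) mod 17; (7|17)=-1, (2|17)=+1; (−1)^{1·2·8}·(-1)^2·(+1)^1 = +1.
v=2: v_2(a)=6, v_2(b)=13; units ≡ 7, 3 (mod 8); ε·ε+αω+βω = 1·1+6·1+13·0 ≡ 1  ⇒  (a,b)_2 = -1.
v=3: a=3^-2·(≡1), b=3^-2·(≡2) mod 3; (1|3)=+1, (2|3)=-1; (−1)^{-2·-2·1}·(+1)^-2·(-1)^-2 = +1.
v=19: a=19^-2·(≡13), b=19^-4·(≡4) mod 19; (13|19)=-1, (4|19)=+1; (−1)^{-2·-4·9}·(-1)^-4·(+1)^-2 = +1.
v=23: a=23^-2·(≡1), b=23^-2·(≡10) mod 23; (1|23)=+1, (10|23)=-1; (−1)^{-2·-2·11}·(+1)^-2·(-1)^-2 = +1.
v=∞: 2431 > 0 and -154 < 0  ⇒  (a,b)_∞ = +1.
(2431, -154 / ℚ) ramifies at {2, 13}: a division algebra.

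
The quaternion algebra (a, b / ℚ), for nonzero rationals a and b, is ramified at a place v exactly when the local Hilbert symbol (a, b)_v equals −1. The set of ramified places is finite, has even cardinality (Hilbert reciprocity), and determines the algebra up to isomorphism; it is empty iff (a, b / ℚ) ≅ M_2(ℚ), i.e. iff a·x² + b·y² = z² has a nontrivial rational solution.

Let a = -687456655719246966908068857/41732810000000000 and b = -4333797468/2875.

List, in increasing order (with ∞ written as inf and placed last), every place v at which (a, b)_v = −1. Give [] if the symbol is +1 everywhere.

[2, 5, 7, inf]

(a, b) ≡ (-60697, -805) mod (ℚ^×)²; places V = {2, 3, 5, 7, 11, 13, 17, 23, 29, 41, ∞}.
(a,b)_7: α=-3, u≡1; β=1, v≡1 (mod 7); (1|7)=+1, (1|7)=+1; sign (−1)^1·+1^1·+1^-3 = -1.
(a,b)_2: α=-10, β=2; u≡7, v≡3 (mod 8); ε(u)ε(v)=1·1, αω(v)=-10·1, βω(u)=2·0; sum ≡ 1  ⇒  -1.
(a,b)_11: α=8, u≡4; β=2, v≡5 (mod 11); (4|11)=+1, (5|11)=+1; sign (−1)^0·+1^2·+1^8 = +1.
(a,b)_23: α=-3, u≡18; β=-1, v≡21 (mod 23); (18|23)=+1, (21|23)=-1; sign (−1)^1·+1^-1·-1^-3 = +1.
(a,b)_13: α=5, u≡2; β=2, v≡1 (mod 13); (2|13)=-1, (1|13)=+1; sign (−1)^0·-1^2·+1^5 = +1.
(a,b)_3: α=6, u≡2; β=2, v≡2 (mod 3); (2|3)=-1, (2|3)=-1; sign (−1)^0·-1^2·-1^6 = +1.
(a,b)_5: α=-10, u≡2; β=-3, v≡4 (mod 5); (2|5)=-1, (4|5)=+1; sign (−1)^0·-1^-3·+1^-10 = -1.
(a,b)_41: α=2, u≡13; β=0, v≡6 (mod 41); (13|41)=-1, (6|41)=-1; sign (−1)^0·-1^0·-1^2 = +1.
(a,b)_∞: sgn(-60697)=−, sgn(-805)=−, so -1.
(a,b)_17: α=2, u≡7; β=0, v≡10 (mod 17); (7|17)=-1, (10|17)=-1; sign (−1)^0·-1^0·-1^2 = +1.
(a,b)_29: α=3, u≡24; β=2, v≡9 (mod 29); (24|29)=+1, (9|29)=+1; sign (−1)^0·+1^2·+1^3 = +1.
(-60697, -805 / ℚ) ramifies at {2, 5, 7, ∞}: a division algebra.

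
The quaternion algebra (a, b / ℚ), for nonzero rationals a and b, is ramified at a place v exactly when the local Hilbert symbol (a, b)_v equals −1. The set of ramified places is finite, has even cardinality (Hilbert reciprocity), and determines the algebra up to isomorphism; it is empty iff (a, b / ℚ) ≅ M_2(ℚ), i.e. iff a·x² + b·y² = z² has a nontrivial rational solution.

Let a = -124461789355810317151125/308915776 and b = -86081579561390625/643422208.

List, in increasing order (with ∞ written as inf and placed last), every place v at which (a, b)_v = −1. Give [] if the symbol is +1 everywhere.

Mod squares: a ≡ -189805, b ≡ -22. Check v ∈ {∞, 2, 3, 5, 7, 11, 13, 17, 23, 29}.
v=11: a=11^1·(≡3), b=11^-1·(≡3) mod 11; (3|11)=+1, (3|11)=+1; (−1)^{1·-1·5}·(+1)^-1·(+1)^1 = -1.
v=13: a=13^-6·(≡8), b=13^-4·(≡4) mod 13; (8|13)=-1, (4|13)=+1; (−1)^{-6·-4·6}·(-1)^-4·(+1)^-6 = +1.
v=7: a=7^1·(≡3), b=7^0·(≡6) mod 7; (3|7)=-1, (6|7)=-1; (−1)^{1·0·3}·(-1)^0·(-1)^1 = -1.
v=2: v_2(a)=-6, v_2(b)=-11; units ≡ 3, 5 (mod 8); ε·ε+αω+βω = 1·0+-6·1+-11·1 ≡ 1  ⇒  (a,b)_2 = -1.
v=∞: -189805 < 0 and -22 < 0  ⇒  (a,b)_∞ = -1.
v=17: a=17^3·(≡13), b=17^2·(≡6) mod 17; (13|17)=+1, (6|17)=-1; (−1)^{3·2·8}·(+1)^2·(-1)^3 = -1.
v=3: a=3^6·(≡2), b=3^4·(≡2) mod 3; (2|3)=-1, (2|3)=-1; (−1)^{6·4·1}·(-1)^4·(-1)^6 = +1.
v=5: a=5^3·(≡1), b=5^6·(≡2) mod 5; (1|5)=+1, (2|5)=-1; (−1)^{3·6·2}·(+1)^6·(-1)^3 = -1.
v=29: a=29^3·(≡23), b=29^2·(≡7) mod 29; (23|29)=+1, (7|29)=+1; (−1)^{3·2·14}·(+1)^2·(+1)^3 = +1.
v=23: a=23^6·(≡17), b=23^4·(≡1) mod 23; (17|23)=-1, (1|23)=+1; (−1)^{6·4·11}·(-1)^4·(+1)^6 = +1.
|Ram(-189805, -22)| = 6, even; anisotropic at {2, 5, 7, 11, 17, ∞}.

[2, 5, 7, 11, 17, inf]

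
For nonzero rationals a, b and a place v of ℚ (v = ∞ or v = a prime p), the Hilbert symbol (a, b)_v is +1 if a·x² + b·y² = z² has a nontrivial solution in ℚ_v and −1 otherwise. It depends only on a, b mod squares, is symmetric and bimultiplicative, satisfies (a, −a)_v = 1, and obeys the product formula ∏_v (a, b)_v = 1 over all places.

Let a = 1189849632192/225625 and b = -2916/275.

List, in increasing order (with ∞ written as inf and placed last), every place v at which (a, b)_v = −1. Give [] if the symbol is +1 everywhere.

(a, b) ≡ (23, -11) mod (ℚ^×)²; places V = {2, 3, 5, 11, 13, 19, 23, ∞}.
(a,b)_∞: sgn(23)=+, sgn(-11)=−, so +1.
(a,b)_5: α=-4, u≡2; β=-2, v≡4 (mod 5); (2|5)=-1, (4|5)=+1; sign (−1)^0·-1^-2·+1^-4 = +1.
(a,b)_3: α=14, u≡2; β=6, v≡1 (mod 3); (2|3)=-1, (1|3)=+1; sign (−1)^0·-1^6·+1^14 = +1.
(a,b)_11: α=0, u≡3; β=-1, v≡7 (mod 11); (3|11)=+1, (7|11)=-1; sign (−1)^0·+1^-1·-1^0 = +1.
(a,b)_23: α=1, u≡9; β=0, v≡18 (mod 23); (9|23)=+1, (18|23)=+1; sign (−1)^0·+1^0·+1^1 = +1.
(a,b)_13: α=2, u≡4; β=0, v≡11 (mod 13); (4|13)=+1, (11|13)=-1; sign (−1)^0·+1^0·-1^2 = +1.
(a,b)_19: α=-2, u≡17; β=0, v≡18 (mod 19); (17|19)=+1, (18|19)=-1; sign (−1)^0·+1^0·-1^-2 = +1.
(a,b)_2: α=6, β=2; u≡7, v≡5 (mod 8); ε(u)ε(v)=1·0, αω(v)=6·1, βω(u)=2·0; sum ≡ 0  ⇒  +1.
Ram(a, b) = ∅: the form 23·x² + -11·y² − z² is isotropic over every ℚ_v, so by Hasse–Minkowski it is isotropic over ℚ.

[]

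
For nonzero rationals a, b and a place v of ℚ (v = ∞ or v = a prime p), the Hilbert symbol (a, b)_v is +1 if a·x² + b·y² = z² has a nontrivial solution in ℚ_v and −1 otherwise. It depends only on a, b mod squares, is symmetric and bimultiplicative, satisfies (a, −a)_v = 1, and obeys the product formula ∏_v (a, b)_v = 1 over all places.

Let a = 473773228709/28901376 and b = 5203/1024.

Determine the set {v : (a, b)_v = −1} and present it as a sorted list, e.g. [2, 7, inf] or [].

(a, b) ≡ (17501, 43) mod (ℚ^×)²; places V = {2, 3, 7, 11, 37, 43, ∞}.
(a,b)_2: α=-16, β=-10; u≡5, v≡3 (mod 8); ε(u)ε(v)=0·1, αω(v)=-16·1, βω(u)=-10·1; sum ≡ 0  ⇒  +1.
(a,b)_7: α=-2, u≡1; β=0, v≡1 (mod 7); (1|7)=+1, (1|7)=+1; sign (−1)^0·+1^0·+1^-2 = +1.
(a,b)_3: α=-2, u≡2; β=0, v≡1 (mod 3); (2|3)=-1, (1|3)=+1; sign (−1)^0·-1^0·+1^-2 = +1.
(a,b)_11: α=5, u≡2; β=2, v≡10 (mod 11); (2|11)=-1, (10|11)=-1; sign (−1)^0·-1^2·-1^5 = -1.
(a,b)_∞: sgn(17501)=+, sgn(43)=+, so +1.
(a,b)_43: α=3, u≡33; β=1, v≡1 (mod 43); (33|43)=-1, (1|43)=+1; sign (−1)^1·-1^1·+1^3 = +1.
(a,b)_37: α=1, u≡6; β=0, v≡32 (mod 37); (6|37)=-1, (32|37)=-1; sign (−1)^0·-1^0·-1^1 = -1.
(17501, 43 / ℚ) ramifies at {11, 37}: a division algebra.

[11, 37]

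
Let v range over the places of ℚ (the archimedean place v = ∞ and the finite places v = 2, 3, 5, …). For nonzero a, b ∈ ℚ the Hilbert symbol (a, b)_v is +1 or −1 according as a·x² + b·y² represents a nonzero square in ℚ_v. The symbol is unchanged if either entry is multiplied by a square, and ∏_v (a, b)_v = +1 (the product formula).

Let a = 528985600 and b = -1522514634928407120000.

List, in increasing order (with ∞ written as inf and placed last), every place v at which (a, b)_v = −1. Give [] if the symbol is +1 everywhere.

[2, 7, 11, 17]

Mod squares: a ≡ 286, b ≡ -9282. Check v ∈ {∞, 2, 3, 5, 7, 11, 13, 17}.
v=17: a=17^2·(≡10), b=17^5·(≡1) mod 17; (10|17)=-1, (1|17)=+1; (−1)^{2·5·8}·(-1)^5·(+1)^2 = -1.
v=5: a=5^2·(≡4), b=5^4·(≡3) mod 5; (4|5)=+1, (3|5)=-1; (−1)^{2·4·2}·(+1)^4·(-1)^2 = +1.
v=13: a=13^1·(≡4), b=13^3·(≡1) mod 13; (4|13)=+1, (1|13)=+1; (−1)^{1·3·6}·(+1)^3·(+1)^1 = +1.
v=3: a=3^0·(≡1), b=3^1·(≡2) mod 3; (1|3)=+1, (2|3)=-1; (−1)^{0·1·1}·(+1)^1·(-1)^0 = +1.
v=7: a=7^0·(≡3), b=7^5·(≡1) mod 7; (3|7)=-1, (1|7)=+1; (−1)^{0·5·3}·(-1)^5·(+1)^0 = -1.
v=∞: 286 > 0 and -9282 < 0  ⇒  (a,b)_∞ = +1.
v=2: v_2(a)=9, v_2(b)=7; units ≡ 7, 7 (mod 8); ε·ε+αω+βω = 1·1+9·0+7·0 ≡ 1  ⇒  (a,b)_2 = -1.
v=11: a=11^1·(≡9), b=11^2·(≡6) mod 11; (9|11)=+1, (6|11)=-1; (−1)^{1·2·5}·(+1)^2·(-1)^1 = -1.
|Ram(286, -9282)| = 4, even; anisotropic at {2, 7, 11, 17}.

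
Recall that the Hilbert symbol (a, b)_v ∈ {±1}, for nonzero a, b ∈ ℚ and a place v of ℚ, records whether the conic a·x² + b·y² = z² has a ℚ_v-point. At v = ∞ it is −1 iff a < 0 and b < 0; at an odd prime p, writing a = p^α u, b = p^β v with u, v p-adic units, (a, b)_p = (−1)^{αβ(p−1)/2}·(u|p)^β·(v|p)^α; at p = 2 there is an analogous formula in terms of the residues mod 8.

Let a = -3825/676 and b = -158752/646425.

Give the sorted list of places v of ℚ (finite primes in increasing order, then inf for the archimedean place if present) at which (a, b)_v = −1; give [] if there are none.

Mod squares: a ≡ -17, b ≡ -1394. Check v ∈ {∞, 2, 3, 5, 11, 13, 17, 41}.
v=41: a=41^0·(≡24), b=41^1·(≡12) mod 41; (24|41)=-1, (12|41)=-1; (−1)^{0·1·20}·(-1)^1·(-1)^0 = -1.
v=11: a=11^0·(≡5), b=11^2·(≡3) mod 11; (5|11)=+1, (3|11)=+1; (−1)^{0·2·5}·(+1)^2·(+1)^0 = +1.
v=∞: -17 < 0 and -1394 < 0  ⇒  (a,b)_∞ = -1.
v=5: a=5^2·(≡2), b=5^-2·(≡4) mod 5; (2|5)=-1, (4|5)=+1; (−1)^{2·-2·2}·(-1)^-2·(+1)^2 = +1.
v=3: a=3^2·(≡1), b=3^-2·(≡1) mod 3; (1|3)=+1, (1|3)=+1; (−1)^{2·-2·1}·(+1)^-2·(+1)^2 = +1.
v=17: a=17^1·(≡1), b=17^-1·(≡10) mod 17; (1|17)=+1, (10|17)=-1; (−1)^{1·-1·8}·(+1)^-1·(-1)^1 = -1.
v=2: v_2(a)=-2, v_2(b)=5; units ≡ 7, 7 (mod 8); ε·ε+αω+βω = 1·1+-2·0+5·0 ≡ 1  ⇒  (a,b)_2 = -1.
v=13: a=13^-2·(≡9), b=13^-2·(≡10) mod 13; (9|13)=+1, (10|13)=+1; (−1)^{-2·-2·6}·(+1)^-2·(+1)^-2 = +1.
|Ram(-17, -1394)| = 4, even; anisotropic at {2, 17, 41, ∞}.

[2, 17, 41, inf]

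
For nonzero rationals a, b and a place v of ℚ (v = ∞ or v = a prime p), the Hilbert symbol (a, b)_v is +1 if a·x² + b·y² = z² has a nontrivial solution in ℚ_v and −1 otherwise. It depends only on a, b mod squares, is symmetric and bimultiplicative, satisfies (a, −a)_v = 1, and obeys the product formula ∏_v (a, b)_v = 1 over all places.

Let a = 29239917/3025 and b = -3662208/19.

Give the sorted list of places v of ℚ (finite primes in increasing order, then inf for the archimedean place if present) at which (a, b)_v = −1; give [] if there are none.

[2, 3, 19, 29]

(a, b) ≡ (1653, -418) mod (ℚ^×)²; places V = {2, 3, 5, 7, 11, 17, 19, 29, ∞}.
(a,b)_5: α=-2, u≡2; β=0, v≡3 (mod 5); (2|5)=-1, (3|5)=-1; sign (−1)^0·-1^0·-1^-2 = +1.
(a,b)_3: α=1, u≡2; β=2, v≡2 (mod 3); (2|3)=-1, (2|3)=-1; sign (−1)^0·-1^2·-1^1 = -1.
(a,b)_∞: sgn(1653)=+, sgn(-418)=−, so +1.
(a,b)_29: α=1, u≡13; β=0, v≡3 (mod 29); (13|29)=+1, (3|29)=-1; sign (−1)^0·+1^0·-1^1 = -1.
(a,b)_17: α=0, u≡15; β=2, v≡5 (mod 17); (15|17)=+1, (5|17)=-1; sign (−1)^0·+1^2·-1^0 = +1.
(a,b)_19: α=3, u≡16; β=-1, v≡4 (mod 19); (16|19)=+1, (4|19)=+1; sign (−1)^1·+1^-1·+1^3 = -1.
(a,b)_11: α=-2, u≡1; β=1, v≡8 (mod 11); (1|11)=+1, (8|11)=-1; sign (−1)^0·+1^1·-1^-2 = +1.
(a,b)_7: α=2, u≡4; β=0, v≡2 (mod 7); (4|7)=+1, (2|7)=+1; sign (−1)^0·+1^0·+1^2 = +1.
(a,b)_2: α=0, β=7; u≡5, v≡7 (mod 8); ε(u)ε(v)=0·1, αω(v)=0·0, βω(u)=7·1; sum ≡ 1  ⇒  -1.
Ram(1653, -418) = {2, 3, 19, 29}; no ℚ_2-point on the conic.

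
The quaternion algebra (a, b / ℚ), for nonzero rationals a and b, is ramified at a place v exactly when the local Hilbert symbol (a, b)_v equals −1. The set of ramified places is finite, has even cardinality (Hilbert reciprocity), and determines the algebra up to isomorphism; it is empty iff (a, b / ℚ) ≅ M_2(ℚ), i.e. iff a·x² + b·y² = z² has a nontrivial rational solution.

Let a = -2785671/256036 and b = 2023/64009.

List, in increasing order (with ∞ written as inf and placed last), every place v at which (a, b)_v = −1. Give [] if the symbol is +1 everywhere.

[7, 17]

Mod squares: a ≡ -119, b ≡ 7. Check v ∈ {∞, 2, 3, 7, 11, 17, 23}.
v=2: v_2(a)=-2, v_2(b)=0; units ≡ 1, 7 (mod 8); ε·ε+αω+βω = 0·1+-2·0+0·0 ≡ 0  ⇒  (a,b)_2 = +1.
v=11: a=11^-2·(≡6), b=11^-2·(≡10) mod 11; (6|11)=-1, (10|11)=-1; (−1)^{-2·-2·5}·(-1)^-2·(-1)^-2 = +1.
v=∞: -119 < 0 and 7 > 0  ⇒  (a,b)_∞ = +1.
v=17: a=17^3·(≡6), b=17^2·(≡6) mod 17; (6|17)=-1, (6|17)=-1; (−1)^{3·2·8}·(-1)^2·(-1)^3 = -1.
v=23: a=23^-2·(≡20), b=23^-2·(≡19) mod 23; (20|23)=-1, (19|23)=-1; (−1)^{-2·-2·11}·(-1)^-2·(-1)^-2 = +1.
v=3: a=3^4·(≡1), b=3^0·(≡1) mod 3; (1|3)=+1, (1|3)=+1; (−1)^{4·0·1}·(+1)^0·(+1)^4 = +1.
v=7: a=7^1·(≡1), b=7^1·(≡2) mod 7; (1|7)=+1, (2|7)=+1; (−1)^{1·1·3}·(+1)^1·(+1)^1 = -1.
Ram(-119, 7) = {7, 17}; no ℚ_7-point on the conic.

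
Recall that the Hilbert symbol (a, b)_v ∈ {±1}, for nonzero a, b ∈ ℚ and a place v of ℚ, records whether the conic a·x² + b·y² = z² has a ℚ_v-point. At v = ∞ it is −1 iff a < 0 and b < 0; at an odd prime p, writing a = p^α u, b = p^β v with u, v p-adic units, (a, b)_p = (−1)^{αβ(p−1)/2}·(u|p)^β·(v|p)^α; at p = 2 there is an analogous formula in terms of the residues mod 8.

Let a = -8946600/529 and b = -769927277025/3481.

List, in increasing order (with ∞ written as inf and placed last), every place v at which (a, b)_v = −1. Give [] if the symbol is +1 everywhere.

[2, 3, 31, inf]

(a, b) ≡ (-89466, -1) mod (ℚ^×)²; places V = {2, 3, 5, 13, 17, 23, 31, 37, 59, ∞}.
(a,b)_17: α=0, u≡12; β=2, v≡15 (mod 17); (12|17)=-1, (15|17)=+1; sign (−1)^0·-1^2·+1^0 = +1.
(a,b)_2: α=3, β=0; u≡3, v≡7 (mod 8); ε(u)ε(v)=1·1, αω(v)=3·0, βω(u)=0·1; sum ≡ 1  ⇒  -1.
(a,b)_∞: sgn(-89466)=−, sgn(-1)=−, so -1.
(a,b)_5: α=2, u≡4; β=2, v≡4 (mod 5); (4|5)=+1, (4|5)=+1; sign (−1)^0·+1^2·+1^2 = +1.
(a,b)_3: α=1, u≡1; β=4, v≡2 (mod 3); (1|3)=+1, (2|3)=-1; sign (−1)^0·+1^4·-1^1 = -1.
(a,b)_37: α=1, u≡13; β=2, v≡11 (mod 37); (13|37)=-1, (11|37)=+1; sign (−1)^0·-1^2·+1^1 = +1.
(a,b)_59: α=0, u≡38; β=-2, v≡10 (mod 59); (38|59)=-1, (10|59)=-1; sign (−1)^0·-1^-2·-1^0 = +1.
(a,b)_23: α=-2, u≡9; β=0, v≡17 (mod 23); (9|23)=+1, (17|23)=-1; sign (−1)^0·+1^0·-1^-2 = +1.
(a,b)_13: α=1, u≡8; β=0, v≡12 (mod 13); (8|13)=-1, (12|13)=+1; sign (−1)^0·-1^0·+1^1 = +1.
(a,b)_31: α=1, u≡5; β=2, v≡3 (mod 31); (5|31)=+1, (3|31)=-1; sign (−1)^0·+1^2·-1^1 = -1.
Ram(-89466, -1) = {2, 3, 31, ∞}; no ℚ_2-point on the conic.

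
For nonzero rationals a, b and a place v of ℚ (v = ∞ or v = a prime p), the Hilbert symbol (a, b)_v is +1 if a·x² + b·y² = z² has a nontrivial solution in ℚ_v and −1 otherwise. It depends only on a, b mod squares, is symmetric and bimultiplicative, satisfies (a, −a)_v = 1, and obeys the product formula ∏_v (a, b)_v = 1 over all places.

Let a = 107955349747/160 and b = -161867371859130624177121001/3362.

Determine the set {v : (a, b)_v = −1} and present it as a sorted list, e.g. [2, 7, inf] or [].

(a, b) ≡ (41230, -27778) mod (ℚ^×)²; places V = {2, 5, 7, 17, 19, 31, 41, 43, ∞}.
(a,b)_∞: sgn(41230)=+, sgn(-27778)=−, so +1.
(a,b)_2: α=-5, β=-1; u≡7, v≡7 (mod 8); ε(u)ε(v)=1·1, αω(v)=-5·0, βω(u)=-1·0; sum ≡ 1  ⇒  -1.
(a,b)_41: α=0, u≡1; β=-2, v≡39 (mod 41); (1|41)=+1, (39|41)=+1; sign (−1)^0·+1^-2·+1^0 = +1.
(a,b)_17: α=2, u≡3; β=5, v≡4 (mod 17); (3|17)=-1, (4|17)=+1; sign (−1)^0·-1^5·+1^2 = -1.
(a,b)_19: α=1, u≡17; β=3, v≡5 (mod 19); (17|19)=+1, (5|19)=+1; sign (−1)^1·+1^3·+1^1 = -1.
(a,b)_7: α=3, u≡5; β=6, v≡5 (mod 7); (5|7)=-1, (5|7)=-1; sign (−1)^0·-1^6·-1^3 = -1.
(a,b)_5: α=-1, u≡1; β=0, v≡2 (mod 5); (1|5)=+1, (2|5)=-1; sign (−1)^0·+1^0·-1^-1 = -1.
(a,b)_31: α=1, u≡1; β=2, v≡27 (mod 31); (1|31)=+1, (27|31)=-1; sign (−1)^0·+1^2·-1^1 = -1.
(a,b)_43: α=2, u≡13; β=5, v≡27 (mod 43); (13|43)=+1, (27|43)=-1; sign (−1)^0·+1^5·-1^2 = +1.
(41230, -27778 / ℚ) ramifies at {2, 5, 7, 17, 19, 31}: a division algebra.

[2, 5, 7, 17, 19, 31]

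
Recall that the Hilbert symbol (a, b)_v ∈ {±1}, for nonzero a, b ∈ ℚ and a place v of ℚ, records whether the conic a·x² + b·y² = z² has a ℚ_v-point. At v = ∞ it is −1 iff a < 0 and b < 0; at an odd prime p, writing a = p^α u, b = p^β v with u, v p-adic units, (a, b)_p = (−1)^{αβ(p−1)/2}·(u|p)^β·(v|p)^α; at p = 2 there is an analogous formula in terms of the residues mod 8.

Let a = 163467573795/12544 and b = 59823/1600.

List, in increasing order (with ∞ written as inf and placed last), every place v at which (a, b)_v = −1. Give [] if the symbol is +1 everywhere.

Mod squares: a ≡ 163795, b ≡ 23. Check v ∈ {∞, 2, 3, 5, 7, 17, 23, 37, 41, 47}.
v=37: a=37^2·(≡7), b=37^0·(≡24) mod 37; (7|37)=+1, (24|37)=-1; (−1)^{2·0·18}·(+1)^0·(-1)^2 = +1.
v=23: a=23^0·(≡3), b=23^1·(≡9) mod 23; (3|23)=+1, (9|23)=+1; (−1)^{0·1·11}·(+1)^1·(+1)^0 = +1.
v=47: a=47^1·(≡24), b=47^0·(≡43) mod 47; (24|47)=+1, (43|47)=-1; (−1)^{1·0·23}·(+1)^0·(-1)^1 = -1.
v=∞: 163795 > 0 and 23 > 0  ⇒  (a,b)_∞ = +1.
v=5: a=5^1·(≡1), b=5^-2·(≡2) mod 5; (1|5)=+1, (2|5)=-1; (−1)^{1·-2·2}·(+1)^-2·(-1)^1 = -1.
v=7: a=7^-2·(≡2), b=7^0·(≡2) mod 7; (2|7)=+1, (2|7)=+1; (−1)^{-2·0·3}·(+1)^0·(+1)^-2 = +1.
v=17: a=17^1·(≡15), b=17^2·(≡10) mod 17; (15|17)=+1, (10|17)=-1; (−1)^{1·2·8}·(+1)^2·(-1)^1 = -1.
v=41: a=41^1·(≡25), b=41^0·(≡4) mod 41; (25|41)=+1, (4|41)=+1; (−1)^{1·0·20}·(+1)^0·(+1)^1 = +1.
v=2: v_2(a)=-8, v_2(b)=-6; units ≡ 3, 7 (mod 8); ε·ε+αω+βω = 1·1+-8·0+-6·1 ≡ 1  ⇒  (a,b)_2 = -1.
v=3: a=3^6·(≡1), b=3^2·(≡2) mod 3; (1|3)=+1, (2|3)=-1; (−1)^{6·2·1}·(+1)^2·(-1)^6 = +1.
|Ram(163795, 23)| = 4, even; anisotropic at {2, 5, 17, 47}.

[2, 5, 17, 47]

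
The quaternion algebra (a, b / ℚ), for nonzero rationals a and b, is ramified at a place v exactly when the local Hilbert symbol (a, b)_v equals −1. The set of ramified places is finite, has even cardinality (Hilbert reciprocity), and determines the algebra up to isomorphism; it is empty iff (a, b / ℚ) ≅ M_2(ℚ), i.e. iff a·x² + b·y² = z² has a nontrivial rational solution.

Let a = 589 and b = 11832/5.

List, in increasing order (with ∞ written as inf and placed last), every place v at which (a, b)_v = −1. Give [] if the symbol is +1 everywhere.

(a, b) ≡ (589, 14790) mod (ℚ^×)²; places V = {2, 3, 5, 17, 19, 29, 31, ∞}.
(a,b)_29: α=0, u≡9; β=1, v≡12 (mod 29); (9|29)=+1, (12|29)=-1; sign (−1)^0·+1^1·-1^0 = +1.
(a,b)_17: α=0, u≡11; β=1, v≡10 (mod 17); (11|17)=-1, (10|17)=-1; sign (−1)^0·-1^1·-1^0 = -1.
(a,b)_∞: sgn(589)=+, sgn(14790)=+, so +1.
(a,b)_31: α=1, u≡19; β=0, v≡29 (mod 31); (19|31)=+1, (29|31)=-1; sign (−1)^0·+1^0·-1^1 = -1.
(a,b)_3: α=0, u≡1; β=1, v≡1 (mod 3); (1|3)=+1, (1|3)=+1; sign (−1)^0·+1^1·+1^0 = +1.
(a,b)_5: α=0, u≡4; β=-1, v≡2 (mod 5); (4|5)=+1, (2|5)=-1; sign (−1)^0·+1^-1·-1^0 = +1.
(a,b)_19: α=1, u≡12; β=0, v≡18 (mod 19); (12|19)=-1, (18|19)=-1; sign (−1)^0·-1^0·-1^1 = -1.
(a,b)_2: α=0, β=3; u≡5, v≡3 (mod 8); ε(u)ε(v)=0·1, αω(v)=0·1, βω(u)=3·1; sum ≡ 1  ⇒  -1.
(589, 14790 / ℚ) ramifies at {2, 17, 19, 31}: a division algebra.

[2, 17, 19, 31]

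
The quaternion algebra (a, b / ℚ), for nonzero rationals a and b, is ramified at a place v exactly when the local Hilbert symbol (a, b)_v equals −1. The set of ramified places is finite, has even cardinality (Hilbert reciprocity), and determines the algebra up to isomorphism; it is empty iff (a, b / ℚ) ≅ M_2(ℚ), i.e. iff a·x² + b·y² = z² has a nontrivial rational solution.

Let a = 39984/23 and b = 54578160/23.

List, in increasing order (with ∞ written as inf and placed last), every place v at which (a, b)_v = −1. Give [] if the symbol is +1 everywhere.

(a, b) ≡ (1173, 177905) mod (ℚ^×)²; places V = {2, 3, 5, 7, 13, 17, 23, ∞}.
(a,b)_23: α=-1, u≡10; β=-1, v≡11 (mod 23); (10|23)=-1, (11|23)=-1; sign (−1)^1·-1^-1·-1^-1 = -1.
(a,b)_∞: sgn(1173)=+, sgn(177905)=+, so +1.
(a,b)_3: α=1, u≡1; β=2, v≡2 (mod 3); (1|3)=+1, (2|3)=-1; sign (−1)^0·+1^2·-1^1 = -1.
(a,b)_5: α=0, u≡3; β=1, v≡4 (mod 5); (3|5)=-1, (4|5)=+1; sign (−1)^0·-1^1·+1^0 = -1.
(a,b)_13: α=0, u≡10; β=1, v≡10 (mod 13); (10|13)=+1, (10|13)=+1; sign (−1)^0·+1^1·+1^0 = +1.
(a,b)_2: α=4, β=4; u≡5, v≡1 (mod 8); ε(u)ε(v)=0·0, αω(v)=4·0, βω(u)=4·1; sum ≡ 0  ⇒  +1.
(a,b)_7: α=2, u≡2; β=3, v≡5 (mod 7); (2|7)=+1, (5|7)=-1; sign (−1)^0·+1^3·-1^2 = +1.
(a,b)_17: α=1, u≡1; β=1, v≡5 (mod 17); (1|17)=+1, (5|17)=-1; sign (−1)^0·+1^1·-1^1 = -1.
Ram(1173, 177905) = {3, 5, 17, 23}; no ℚ_3-point on the conic.

[3, 5, 17, 23]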